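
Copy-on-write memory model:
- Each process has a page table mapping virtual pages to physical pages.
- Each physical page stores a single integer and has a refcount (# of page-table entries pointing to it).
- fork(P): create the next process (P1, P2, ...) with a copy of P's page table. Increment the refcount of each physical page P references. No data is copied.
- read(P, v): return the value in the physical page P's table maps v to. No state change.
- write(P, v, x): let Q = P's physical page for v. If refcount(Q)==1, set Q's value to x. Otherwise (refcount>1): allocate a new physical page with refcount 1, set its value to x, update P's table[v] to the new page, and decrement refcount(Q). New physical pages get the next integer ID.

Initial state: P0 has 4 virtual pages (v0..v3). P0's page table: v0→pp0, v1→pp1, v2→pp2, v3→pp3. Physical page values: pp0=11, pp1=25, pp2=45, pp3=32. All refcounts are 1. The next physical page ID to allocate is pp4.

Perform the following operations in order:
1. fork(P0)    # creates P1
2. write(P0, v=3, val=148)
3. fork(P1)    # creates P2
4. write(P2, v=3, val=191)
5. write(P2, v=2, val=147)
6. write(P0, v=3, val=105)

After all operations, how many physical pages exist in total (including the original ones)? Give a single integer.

Op 1: fork(P0) -> P1. 4 ppages; refcounts: pp0:2 pp1:2 pp2:2 pp3:2
Op 2: write(P0, v3, 148). refcount(pp3)=2>1 -> COPY to pp4. 5 ppages; refcounts: pp0:2 pp1:2 pp2:2 pp3:1 pp4:1
Op 3: fork(P1) -> P2. 5 ppages; refcounts: pp0:3 pp1:3 pp2:3 pp3:2 pp4:1
Op 4: write(P2, v3, 191). refcount(pp3)=2>1 -> COPY to pp5. 6 ppages; refcounts: pp0:3 pp1:3 pp2:3 pp3:1 pp4:1 pp5:1
Op 5: write(P2, v2, 147). refcount(pp2)=3>1 -> COPY to pp6. 7 ppages; refcounts: pp0:3 pp1:3 pp2:2 pp3:1 pp4:1 pp5:1 pp6:1
Op 6: write(P0, v3, 105). refcount(pp4)=1 -> write in place. 7 ppages; refcounts: pp0:3 pp1:3 pp2:2 pp3:1 pp4:1 pp5:1 pp6:1

Answer: 7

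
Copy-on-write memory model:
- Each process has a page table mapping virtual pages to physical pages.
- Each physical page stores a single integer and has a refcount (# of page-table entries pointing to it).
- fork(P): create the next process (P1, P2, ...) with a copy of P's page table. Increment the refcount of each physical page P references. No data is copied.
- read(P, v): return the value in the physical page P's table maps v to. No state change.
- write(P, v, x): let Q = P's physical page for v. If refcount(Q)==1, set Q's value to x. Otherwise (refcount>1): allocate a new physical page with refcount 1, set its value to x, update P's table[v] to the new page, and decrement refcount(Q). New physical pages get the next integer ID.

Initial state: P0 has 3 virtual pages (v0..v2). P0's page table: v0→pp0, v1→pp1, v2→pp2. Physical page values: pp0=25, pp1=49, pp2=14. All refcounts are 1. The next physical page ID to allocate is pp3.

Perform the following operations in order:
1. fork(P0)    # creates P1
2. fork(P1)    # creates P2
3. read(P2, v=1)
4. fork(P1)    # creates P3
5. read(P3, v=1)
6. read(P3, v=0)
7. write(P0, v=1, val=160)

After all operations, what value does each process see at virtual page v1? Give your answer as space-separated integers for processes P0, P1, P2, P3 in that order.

Answer: 160 49 49 49

Derivation:
Op 1: fork(P0) -> P1. 3 ppages; refcounts: pp0:2 pp1:2 pp2:2
Op 2: fork(P1) -> P2. 3 ppages; refcounts: pp0:3 pp1:3 pp2:3
Op 3: read(P2, v1) -> 49. No state change.
Op 4: fork(P1) -> P3. 3 ppages; refcounts: pp0:4 pp1:4 pp2:4
Op 5: read(P3, v1) -> 49. No state change.
Op 6: read(P3, v0) -> 25. No state change.
Op 7: write(P0, v1, 160). refcount(pp1)=4>1 -> COPY to pp3. 4 ppages; refcounts: pp0:4 pp1:3 pp2:4 pp3:1
P0: v1 -> pp3 = 160
P1: v1 -> pp1 = 49
P2: v1 -> pp1 = 49
P3: v1 -> pp1 = 49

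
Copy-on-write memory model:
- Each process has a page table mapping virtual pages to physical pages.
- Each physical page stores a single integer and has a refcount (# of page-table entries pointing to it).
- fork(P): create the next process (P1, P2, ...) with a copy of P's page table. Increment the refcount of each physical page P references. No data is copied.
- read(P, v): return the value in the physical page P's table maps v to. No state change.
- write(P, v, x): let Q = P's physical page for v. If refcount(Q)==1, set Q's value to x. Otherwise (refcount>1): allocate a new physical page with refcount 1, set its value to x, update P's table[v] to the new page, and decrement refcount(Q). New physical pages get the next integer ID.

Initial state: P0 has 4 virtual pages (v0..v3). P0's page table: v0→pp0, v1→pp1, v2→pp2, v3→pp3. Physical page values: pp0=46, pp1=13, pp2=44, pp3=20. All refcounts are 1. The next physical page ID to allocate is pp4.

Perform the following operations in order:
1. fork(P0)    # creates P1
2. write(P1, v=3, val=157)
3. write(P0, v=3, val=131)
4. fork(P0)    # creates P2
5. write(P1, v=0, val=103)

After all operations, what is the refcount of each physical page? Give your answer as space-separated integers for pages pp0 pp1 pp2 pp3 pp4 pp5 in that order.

Answer: 2 3 3 2 1 1

Derivation:
Op 1: fork(P0) -> P1. 4 ppages; refcounts: pp0:2 pp1:2 pp2:2 pp3:2
Op 2: write(P1, v3, 157). refcount(pp3)=2>1 -> COPY to pp4. 5 ppages; refcounts: pp0:2 pp1:2 pp2:2 pp3:1 pp4:1
Op 3: write(P0, v3, 131). refcount(pp3)=1 -> write in place. 5 ppages; refcounts: pp0:2 pp1:2 pp2:2 pp3:1 pp4:1
Op 4: fork(P0) -> P2. 5 ppages; refcounts: pp0:3 pp1:3 pp2:3 pp3:2 pp4:1
Op 5: write(P1, v0, 103). refcount(pp0)=3>1 -> COPY to pp5. 6 ppages; refcounts: pp0:2 pp1:3 pp2:3 pp3:2 pp4:1 pp5:1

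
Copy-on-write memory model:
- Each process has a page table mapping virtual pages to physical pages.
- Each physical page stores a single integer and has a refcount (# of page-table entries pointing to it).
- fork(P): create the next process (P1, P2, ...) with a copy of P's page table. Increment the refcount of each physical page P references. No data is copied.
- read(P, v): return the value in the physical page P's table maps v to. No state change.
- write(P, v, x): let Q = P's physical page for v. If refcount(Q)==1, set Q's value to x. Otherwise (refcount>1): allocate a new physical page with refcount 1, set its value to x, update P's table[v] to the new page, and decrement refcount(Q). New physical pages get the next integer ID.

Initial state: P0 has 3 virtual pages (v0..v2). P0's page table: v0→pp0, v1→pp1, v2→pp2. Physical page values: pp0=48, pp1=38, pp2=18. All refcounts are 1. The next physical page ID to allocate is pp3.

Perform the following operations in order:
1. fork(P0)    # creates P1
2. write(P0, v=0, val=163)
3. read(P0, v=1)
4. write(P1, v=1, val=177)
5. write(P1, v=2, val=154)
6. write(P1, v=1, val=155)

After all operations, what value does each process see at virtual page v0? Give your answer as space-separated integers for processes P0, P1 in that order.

Answer: 163 48

Derivation:
Op 1: fork(P0) -> P1. 3 ppages; refcounts: pp0:2 pp1:2 pp2:2
Op 2: write(P0, v0, 163). refcount(pp0)=2>1 -> COPY to pp3. 4 ppages; refcounts: pp0:1 pp1:2 pp2:2 pp3:1
Op 3: read(P0, v1) -> 38. No state change.
Op 4: write(P1, v1, 177). refcount(pp1)=2>1 -> COPY to pp4. 5 ppages; refcounts: pp0:1 pp1:1 pp2:2 pp3:1 pp4:1
Op 5: write(P1, v2, 154). refcount(pp2)=2>1 -> COPY to pp5. 6 ppages; refcounts: pp0:1 pp1:1 pp2:1 pp3:1 pp4:1 pp5:1
Op 6: write(P1, v1, 155). refcount(pp4)=1 -> write in place. 6 ppages; refcounts: pp0:1 pp1:1 pp2:1 pp3:1 pp4:1 pp5:1
P0: v0 -> pp3 = 163
P1: v0 -> pp0 = 48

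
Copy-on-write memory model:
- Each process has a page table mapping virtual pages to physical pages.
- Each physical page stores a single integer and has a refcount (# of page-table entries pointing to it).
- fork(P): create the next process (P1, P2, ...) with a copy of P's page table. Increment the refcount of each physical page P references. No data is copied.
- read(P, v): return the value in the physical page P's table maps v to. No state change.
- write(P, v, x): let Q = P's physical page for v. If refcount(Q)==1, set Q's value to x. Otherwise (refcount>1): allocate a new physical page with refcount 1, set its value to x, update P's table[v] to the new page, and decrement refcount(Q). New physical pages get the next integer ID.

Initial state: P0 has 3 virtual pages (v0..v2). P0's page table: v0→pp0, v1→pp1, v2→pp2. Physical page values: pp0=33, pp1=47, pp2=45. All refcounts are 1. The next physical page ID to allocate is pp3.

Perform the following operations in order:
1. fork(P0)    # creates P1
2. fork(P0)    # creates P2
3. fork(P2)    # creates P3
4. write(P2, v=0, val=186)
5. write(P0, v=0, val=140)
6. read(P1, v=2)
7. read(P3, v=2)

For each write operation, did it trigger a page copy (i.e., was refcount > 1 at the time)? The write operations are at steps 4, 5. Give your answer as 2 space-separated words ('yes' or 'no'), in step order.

Op 1: fork(P0) -> P1. 3 ppages; refcounts: pp0:2 pp1:2 pp2:2
Op 2: fork(P0) -> P2. 3 ppages; refcounts: pp0:3 pp1:3 pp2:3
Op 3: fork(P2) -> P3. 3 ppages; refcounts: pp0:4 pp1:4 pp2:4
Op 4: write(P2, v0, 186). refcount(pp0)=4>1 -> COPY to pp3. 4 ppages; refcounts: pp0:3 pp1:4 pp2:4 pp3:1
Op 5: write(P0, v0, 140). refcount(pp0)=3>1 -> COPY to pp4. 5 ppages; refcounts: pp0:2 pp1:4 pp2:4 pp3:1 pp4:1
Op 6: read(P1, v2) -> 45. No state change.
Op 7: read(P3, v2) -> 45. No state change.

yes yes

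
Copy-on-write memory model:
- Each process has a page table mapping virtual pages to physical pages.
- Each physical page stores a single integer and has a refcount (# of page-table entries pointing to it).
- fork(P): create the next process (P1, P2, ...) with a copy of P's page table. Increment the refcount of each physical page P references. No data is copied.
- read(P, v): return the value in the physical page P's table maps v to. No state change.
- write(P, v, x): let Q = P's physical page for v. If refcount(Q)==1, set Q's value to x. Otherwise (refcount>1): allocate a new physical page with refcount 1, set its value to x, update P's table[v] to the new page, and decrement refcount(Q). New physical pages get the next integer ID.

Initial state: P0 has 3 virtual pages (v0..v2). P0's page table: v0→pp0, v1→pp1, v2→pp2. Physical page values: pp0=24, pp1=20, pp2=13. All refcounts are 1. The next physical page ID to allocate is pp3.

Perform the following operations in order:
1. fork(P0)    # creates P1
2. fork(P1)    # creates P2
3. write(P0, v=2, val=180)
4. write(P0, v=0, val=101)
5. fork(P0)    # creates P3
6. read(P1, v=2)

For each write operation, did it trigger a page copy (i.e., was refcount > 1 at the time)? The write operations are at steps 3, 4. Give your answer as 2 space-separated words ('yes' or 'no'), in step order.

Op 1: fork(P0) -> P1. 3 ppages; refcounts: pp0:2 pp1:2 pp2:2
Op 2: fork(P1) -> P2. 3 ppages; refcounts: pp0:3 pp1:3 pp2:3
Op 3: write(P0, v2, 180). refcount(pp2)=3>1 -> COPY to pp3. 4 ppages; refcounts: pp0:3 pp1:3 pp2:2 pp3:1
Op 4: write(P0, v0, 101). refcount(pp0)=3>1 -> COPY to pp4. 5 ppages; refcounts: pp0:2 pp1:3 pp2:2 pp3:1 pp4:1
Op 5: fork(P0) -> P3. 5 ppages; refcounts: pp0:2 pp1:4 pp2:2 pp3:2 pp4:2
Op 6: read(P1, v2) -> 13. No state change.

yes yes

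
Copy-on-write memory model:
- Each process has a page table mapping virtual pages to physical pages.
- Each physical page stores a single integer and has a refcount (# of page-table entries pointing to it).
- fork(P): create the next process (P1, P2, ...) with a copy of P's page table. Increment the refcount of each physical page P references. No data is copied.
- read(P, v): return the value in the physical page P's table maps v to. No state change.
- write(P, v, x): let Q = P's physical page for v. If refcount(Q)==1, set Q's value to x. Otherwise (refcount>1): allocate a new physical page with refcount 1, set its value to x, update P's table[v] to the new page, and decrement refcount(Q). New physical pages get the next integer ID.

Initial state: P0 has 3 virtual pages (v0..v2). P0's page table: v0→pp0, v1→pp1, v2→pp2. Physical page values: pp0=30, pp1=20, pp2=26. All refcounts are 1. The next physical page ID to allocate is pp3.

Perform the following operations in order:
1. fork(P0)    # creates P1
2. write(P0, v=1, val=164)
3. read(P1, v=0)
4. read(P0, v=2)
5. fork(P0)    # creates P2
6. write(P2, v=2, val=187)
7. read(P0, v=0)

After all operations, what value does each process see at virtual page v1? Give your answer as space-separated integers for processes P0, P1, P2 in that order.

Op 1: fork(P0) -> P1. 3 ppages; refcounts: pp0:2 pp1:2 pp2:2
Op 2: write(P0, v1, 164). refcount(pp1)=2>1 -> COPY to pp3. 4 ppages; refcounts: pp0:2 pp1:1 pp2:2 pp3:1
Op 3: read(P1, v0) -> 30. No state change.
Op 4: read(P0, v2) -> 26. No state change.
Op 5: fork(P0) -> P2. 4 ppages; refcounts: pp0:3 pp1:1 pp2:3 pp3:2
Op 6: write(P2, v2, 187). refcount(pp2)=3>1 -> COPY to pp4. 5 ppages; refcounts: pp0:3 pp1:1 pp2:2 pp3:2 pp4:1
Op 7: read(P0, v0) -> 30. No state change.
P0: v1 -> pp3 = 164
P1: v1 -> pp1 = 20
P2: v1 -> pp3 = 164

Answer: 164 20 164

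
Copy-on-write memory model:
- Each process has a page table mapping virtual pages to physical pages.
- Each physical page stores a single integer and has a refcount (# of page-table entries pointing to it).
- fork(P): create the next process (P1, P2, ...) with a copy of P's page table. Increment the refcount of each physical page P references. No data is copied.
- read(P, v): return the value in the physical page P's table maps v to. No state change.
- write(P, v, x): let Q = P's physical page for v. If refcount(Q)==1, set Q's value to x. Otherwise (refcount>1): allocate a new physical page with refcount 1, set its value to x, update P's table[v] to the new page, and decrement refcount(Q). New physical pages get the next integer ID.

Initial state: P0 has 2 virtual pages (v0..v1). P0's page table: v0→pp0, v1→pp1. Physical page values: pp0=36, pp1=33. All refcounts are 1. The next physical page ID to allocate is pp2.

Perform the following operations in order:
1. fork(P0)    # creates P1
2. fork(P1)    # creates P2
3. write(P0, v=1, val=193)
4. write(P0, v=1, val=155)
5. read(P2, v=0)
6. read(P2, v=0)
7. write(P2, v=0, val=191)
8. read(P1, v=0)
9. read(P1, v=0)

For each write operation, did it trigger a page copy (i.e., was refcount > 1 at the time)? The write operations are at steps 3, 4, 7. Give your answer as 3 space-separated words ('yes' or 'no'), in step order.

Op 1: fork(P0) -> P1. 2 ppages; refcounts: pp0:2 pp1:2
Op 2: fork(P1) -> P2. 2 ppages; refcounts: pp0:3 pp1:3
Op 3: write(P0, v1, 193). refcount(pp1)=3>1 -> COPY to pp2. 3 ppages; refcounts: pp0:3 pp1:2 pp2:1
Op 4: write(P0, v1, 155). refcount(pp2)=1 -> write in place. 3 ppages; refcounts: pp0:3 pp1:2 pp2:1
Op 5: read(P2, v0) -> 36. No state change.
Op 6: read(P2, v0) -> 36. No state change.
Op 7: write(P2, v0, 191). refcount(pp0)=3>1 -> COPY to pp3. 4 ppages; refcounts: pp0:2 pp1:2 pp2:1 pp3:1
Op 8: read(P1, v0) -> 36. No state change.
Op 9: read(P1, v0) -> 36. No state change.

yes no yes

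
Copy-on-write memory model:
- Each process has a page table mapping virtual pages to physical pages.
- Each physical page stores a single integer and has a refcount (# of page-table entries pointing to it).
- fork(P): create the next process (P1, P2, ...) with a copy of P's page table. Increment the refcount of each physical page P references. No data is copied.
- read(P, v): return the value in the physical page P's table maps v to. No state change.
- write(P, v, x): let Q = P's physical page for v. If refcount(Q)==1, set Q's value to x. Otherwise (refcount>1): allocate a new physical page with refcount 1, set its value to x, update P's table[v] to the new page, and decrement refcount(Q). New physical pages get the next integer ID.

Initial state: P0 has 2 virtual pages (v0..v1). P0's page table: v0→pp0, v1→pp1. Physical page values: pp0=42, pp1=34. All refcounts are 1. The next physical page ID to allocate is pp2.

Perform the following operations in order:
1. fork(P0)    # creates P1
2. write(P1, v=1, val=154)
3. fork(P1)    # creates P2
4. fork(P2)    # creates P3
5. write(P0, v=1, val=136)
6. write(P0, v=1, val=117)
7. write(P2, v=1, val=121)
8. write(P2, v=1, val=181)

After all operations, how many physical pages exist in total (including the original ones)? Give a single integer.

Op 1: fork(P0) -> P1. 2 ppages; refcounts: pp0:2 pp1:2
Op 2: write(P1, v1, 154). refcount(pp1)=2>1 -> COPY to pp2. 3 ppages; refcounts: pp0:2 pp1:1 pp2:1
Op 3: fork(P1) -> P2. 3 ppages; refcounts: pp0:3 pp1:1 pp2:2
Op 4: fork(P2) -> P3. 3 ppages; refcounts: pp0:4 pp1:1 pp2:3
Op 5: write(P0, v1, 136). refcount(pp1)=1 -> write in place. 3 ppages; refcounts: pp0:4 pp1:1 pp2:3
Op 6: write(P0, v1, 117). refcount(pp1)=1 -> write in place. 3 ppages; refcounts: pp0:4 pp1:1 pp2:3
Op 7: write(P2, v1, 121). refcount(pp2)=3>1 -> COPY to pp3. 4 ppages; refcounts: pp0:4 pp1:1 pp2:2 pp3:1
Op 8: write(P2, v1, 181). refcount(pp3)=1 -> write in place. 4 ppages; refcounts: pp0:4 pp1:1 pp2:2 pp3:1

Answer: 4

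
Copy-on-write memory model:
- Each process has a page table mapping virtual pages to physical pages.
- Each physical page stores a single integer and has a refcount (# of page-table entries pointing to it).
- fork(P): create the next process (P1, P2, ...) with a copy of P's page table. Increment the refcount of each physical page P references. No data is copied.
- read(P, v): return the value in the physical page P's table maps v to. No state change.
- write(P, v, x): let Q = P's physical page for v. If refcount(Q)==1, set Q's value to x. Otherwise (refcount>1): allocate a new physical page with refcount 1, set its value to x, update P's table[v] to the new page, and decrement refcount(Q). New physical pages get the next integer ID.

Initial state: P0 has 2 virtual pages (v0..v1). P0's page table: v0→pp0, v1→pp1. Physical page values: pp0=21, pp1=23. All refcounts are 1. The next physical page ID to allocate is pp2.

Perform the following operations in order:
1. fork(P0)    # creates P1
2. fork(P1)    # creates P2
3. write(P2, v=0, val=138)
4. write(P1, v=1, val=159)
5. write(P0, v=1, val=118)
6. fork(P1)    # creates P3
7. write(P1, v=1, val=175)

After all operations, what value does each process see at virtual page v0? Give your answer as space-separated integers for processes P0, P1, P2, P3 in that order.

Op 1: fork(P0) -> P1. 2 ppages; refcounts: pp0:2 pp1:2
Op 2: fork(P1) -> P2. 2 ppages; refcounts: pp0:3 pp1:3
Op 3: write(P2, v0, 138). refcount(pp0)=3>1 -> COPY to pp2. 3 ppages; refcounts: pp0:2 pp1:3 pp2:1
Op 4: write(P1, v1, 159). refcount(pp1)=3>1 -> COPY to pp3. 4 ppages; refcounts: pp0:2 pp1:2 pp2:1 pp3:1
Op 5: write(P0, v1, 118). refcount(pp1)=2>1 -> COPY to pp4. 5 ppages; refcounts: pp0:2 pp1:1 pp2:1 pp3:1 pp4:1
Op 6: fork(P1) -> P3. 5 ppages; refcounts: pp0:3 pp1:1 pp2:1 pp3:2 pp4:1
Op 7: write(P1, v1, 175). refcount(pp3)=2>1 -> COPY to pp5. 6 ppages; refcounts: pp0:3 pp1:1 pp2:1 pp3:1 pp4:1 pp5:1
P0: v0 -> pp0 = 21
P1: v0 -> pp0 = 21
P2: v0 -> pp2 = 138
P3: v0 -> pp0 = 21

Answer: 21 21 138 21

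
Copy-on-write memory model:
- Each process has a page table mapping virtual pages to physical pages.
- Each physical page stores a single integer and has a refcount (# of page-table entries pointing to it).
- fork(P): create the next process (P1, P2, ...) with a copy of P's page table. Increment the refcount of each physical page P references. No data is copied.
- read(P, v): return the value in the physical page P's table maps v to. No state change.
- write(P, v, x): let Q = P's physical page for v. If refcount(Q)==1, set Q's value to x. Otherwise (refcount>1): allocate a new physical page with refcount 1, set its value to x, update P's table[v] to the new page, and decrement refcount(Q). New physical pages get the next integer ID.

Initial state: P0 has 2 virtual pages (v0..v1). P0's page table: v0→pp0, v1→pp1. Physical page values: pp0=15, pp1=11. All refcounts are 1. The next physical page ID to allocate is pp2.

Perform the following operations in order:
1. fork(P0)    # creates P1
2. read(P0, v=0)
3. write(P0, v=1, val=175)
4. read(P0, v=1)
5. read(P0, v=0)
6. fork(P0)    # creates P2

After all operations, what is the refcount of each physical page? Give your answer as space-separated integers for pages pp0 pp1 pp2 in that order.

Answer: 3 1 2

Derivation:
Op 1: fork(P0) -> P1. 2 ppages; refcounts: pp0:2 pp1:2
Op 2: read(P0, v0) -> 15. No state change.
Op 3: write(P0, v1, 175). refcount(pp1)=2>1 -> COPY to pp2. 3 ppages; refcounts: pp0:2 pp1:1 pp2:1
Op 4: read(P0, v1) -> 175. No state change.
Op 5: read(P0, v0) -> 15. No state change.
Op 6: fork(P0) -> P2. 3 ppages; refcounts: pp0:3 pp1:1 pp2:2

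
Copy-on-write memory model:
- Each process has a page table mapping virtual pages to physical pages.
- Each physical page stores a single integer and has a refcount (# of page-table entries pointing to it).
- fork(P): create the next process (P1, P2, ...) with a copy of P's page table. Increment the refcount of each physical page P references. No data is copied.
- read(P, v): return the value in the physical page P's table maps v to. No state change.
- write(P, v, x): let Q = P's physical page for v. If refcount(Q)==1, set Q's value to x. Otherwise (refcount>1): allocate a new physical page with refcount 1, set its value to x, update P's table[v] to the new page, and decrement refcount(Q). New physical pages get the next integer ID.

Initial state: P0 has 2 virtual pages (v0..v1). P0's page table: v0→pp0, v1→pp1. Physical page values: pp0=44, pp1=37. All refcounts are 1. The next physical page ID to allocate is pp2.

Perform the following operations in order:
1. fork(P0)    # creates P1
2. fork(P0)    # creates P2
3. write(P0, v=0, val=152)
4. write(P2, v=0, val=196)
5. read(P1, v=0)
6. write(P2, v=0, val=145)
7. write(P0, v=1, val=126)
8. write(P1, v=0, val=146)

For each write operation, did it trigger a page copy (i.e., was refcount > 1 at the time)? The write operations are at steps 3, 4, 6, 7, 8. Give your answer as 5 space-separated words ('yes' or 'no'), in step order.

Op 1: fork(P0) -> P1. 2 ppages; refcounts: pp0:2 pp1:2
Op 2: fork(P0) -> P2. 2 ppages; refcounts: pp0:3 pp1:3
Op 3: write(P0, v0, 152). refcount(pp0)=3>1 -> COPY to pp2. 3 ppages; refcounts: pp0:2 pp1:3 pp2:1
Op 4: write(P2, v0, 196). refcount(pp0)=2>1 -> COPY to pp3. 4 ppages; refcounts: pp0:1 pp1:3 pp2:1 pp3:1
Op 5: read(P1, v0) -> 44. No state change.
Op 6: write(P2, v0, 145). refcount(pp3)=1 -> write in place. 4 ppages; refcounts: pp0:1 pp1:3 pp2:1 pp3:1
Op 7: write(P0, v1, 126). refcount(pp1)=3>1 -> COPY to pp4. 5 ppages; refcounts: pp0:1 pp1:2 pp2:1 pp3:1 pp4:1
Op 8: write(P1, v0, 146). refcount(pp0)=1 -> write in place. 5 ppages; refcounts: pp0:1 pp1:2 pp2:1 pp3:1 pp4:1

yes yes no yes no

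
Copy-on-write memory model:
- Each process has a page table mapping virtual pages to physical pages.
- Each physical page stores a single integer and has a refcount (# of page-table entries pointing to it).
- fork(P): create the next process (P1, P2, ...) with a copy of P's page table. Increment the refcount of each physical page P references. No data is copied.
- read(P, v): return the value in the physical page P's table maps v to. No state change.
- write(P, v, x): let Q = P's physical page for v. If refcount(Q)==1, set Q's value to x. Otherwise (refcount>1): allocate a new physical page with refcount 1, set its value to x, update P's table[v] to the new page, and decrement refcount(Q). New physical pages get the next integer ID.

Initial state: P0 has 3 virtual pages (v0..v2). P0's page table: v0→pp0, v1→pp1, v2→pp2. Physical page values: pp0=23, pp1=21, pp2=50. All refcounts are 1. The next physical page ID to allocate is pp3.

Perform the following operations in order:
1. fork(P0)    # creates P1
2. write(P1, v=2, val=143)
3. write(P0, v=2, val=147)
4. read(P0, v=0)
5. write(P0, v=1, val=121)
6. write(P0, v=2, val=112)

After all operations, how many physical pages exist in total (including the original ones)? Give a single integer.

Answer: 5

Derivation:
Op 1: fork(P0) -> P1. 3 ppages; refcounts: pp0:2 pp1:2 pp2:2
Op 2: write(P1, v2, 143). refcount(pp2)=2>1 -> COPY to pp3. 4 ppages; refcounts: pp0:2 pp1:2 pp2:1 pp3:1
Op 3: write(P0, v2, 147). refcount(pp2)=1 -> write in place. 4 ppages; refcounts: pp0:2 pp1:2 pp2:1 pp3:1
Op 4: read(P0, v0) -> 23. No state change.
Op 5: write(P0, v1, 121). refcount(pp1)=2>1 -> COPY to pp4. 5 ppages; refcounts: pp0:2 pp1:1 pp2:1 pp3:1 pp4:1
Op 6: write(P0, v2, 112). refcount(pp2)=1 -> write in place. 5 ppages; refcounts: pp0:2 pp1:1 pp2:1 pp3:1 pp4:1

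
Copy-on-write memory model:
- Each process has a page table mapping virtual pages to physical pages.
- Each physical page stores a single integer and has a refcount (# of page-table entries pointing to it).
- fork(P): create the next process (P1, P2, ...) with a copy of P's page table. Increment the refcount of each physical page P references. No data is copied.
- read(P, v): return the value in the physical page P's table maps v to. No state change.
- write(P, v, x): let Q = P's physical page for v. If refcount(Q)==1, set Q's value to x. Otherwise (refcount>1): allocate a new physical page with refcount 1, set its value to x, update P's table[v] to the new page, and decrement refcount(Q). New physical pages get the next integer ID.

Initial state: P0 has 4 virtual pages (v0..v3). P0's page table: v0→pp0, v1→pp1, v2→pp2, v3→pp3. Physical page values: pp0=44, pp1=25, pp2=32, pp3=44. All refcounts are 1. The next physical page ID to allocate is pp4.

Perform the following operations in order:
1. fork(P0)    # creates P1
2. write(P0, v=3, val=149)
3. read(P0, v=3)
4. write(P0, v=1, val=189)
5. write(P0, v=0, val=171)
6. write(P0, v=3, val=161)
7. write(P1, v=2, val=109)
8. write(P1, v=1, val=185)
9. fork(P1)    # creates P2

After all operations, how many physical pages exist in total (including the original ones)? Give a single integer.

Op 1: fork(P0) -> P1. 4 ppages; refcounts: pp0:2 pp1:2 pp2:2 pp3:2
Op 2: write(P0, v3, 149). refcount(pp3)=2>1 -> COPY to pp4. 5 ppages; refcounts: pp0:2 pp1:2 pp2:2 pp3:1 pp4:1
Op 3: read(P0, v3) -> 149. No state change.
Op 4: write(P0, v1, 189). refcount(pp1)=2>1 -> COPY to pp5. 6 ppages; refcounts: pp0:2 pp1:1 pp2:2 pp3:1 pp4:1 pp5:1
Op 5: write(P0, v0, 171). refcount(pp0)=2>1 -> COPY to pp6. 7 ppages; refcounts: pp0:1 pp1:1 pp2:2 pp3:1 pp4:1 pp5:1 pp6:1
Op 6: write(P0, v3, 161). refcount(pp4)=1 -> write in place. 7 ppages; refcounts: pp0:1 pp1:1 pp2:2 pp3:1 pp4:1 pp5:1 pp6:1
Op 7: write(P1, v2, 109). refcount(pp2)=2>1 -> COPY to pp7. 8 ppages; refcounts: pp0:1 pp1:1 pp2:1 pp3:1 pp4:1 pp5:1 pp6:1 pp7:1
Op 8: write(P1, v1, 185). refcount(pp1)=1 -> write in place. 8 ppages; refcounts: pp0:1 pp1:1 pp2:1 pp3:1 pp4:1 pp5:1 pp6:1 pp7:1
Op 9: fork(P1) -> P2. 8 ppages; refcounts: pp0:2 pp1:2 pp2:1 pp3:2 pp4:1 pp5:1 pp6:1 pp7:2

Answer: 8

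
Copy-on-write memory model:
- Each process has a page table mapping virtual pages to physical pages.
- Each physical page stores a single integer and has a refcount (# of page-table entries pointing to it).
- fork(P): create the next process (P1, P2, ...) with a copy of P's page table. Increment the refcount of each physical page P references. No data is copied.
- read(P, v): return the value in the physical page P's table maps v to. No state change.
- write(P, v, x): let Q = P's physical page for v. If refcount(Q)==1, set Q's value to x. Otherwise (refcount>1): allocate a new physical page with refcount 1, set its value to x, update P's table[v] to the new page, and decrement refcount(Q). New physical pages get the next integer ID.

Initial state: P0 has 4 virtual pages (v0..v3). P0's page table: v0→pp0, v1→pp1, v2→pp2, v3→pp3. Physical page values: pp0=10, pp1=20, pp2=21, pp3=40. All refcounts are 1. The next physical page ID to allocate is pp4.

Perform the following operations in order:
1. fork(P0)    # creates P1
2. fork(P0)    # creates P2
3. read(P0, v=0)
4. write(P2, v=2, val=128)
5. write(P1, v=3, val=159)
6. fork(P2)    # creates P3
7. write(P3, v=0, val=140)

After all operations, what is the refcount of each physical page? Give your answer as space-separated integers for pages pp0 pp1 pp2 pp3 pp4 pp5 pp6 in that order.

Op 1: fork(P0) -> P1. 4 ppages; refcounts: pp0:2 pp1:2 pp2:2 pp3:2
Op 2: fork(P0) -> P2. 4 ppages; refcounts: pp0:3 pp1:3 pp2:3 pp3:3
Op 3: read(P0, v0) -> 10. No state change.
Op 4: write(P2, v2, 128). refcount(pp2)=3>1 -> COPY to pp4. 5 ppages; refcounts: pp0:3 pp1:3 pp2:2 pp3:3 pp4:1
Op 5: write(P1, v3, 159). refcount(pp3)=3>1 -> COPY to pp5. 6 ppages; refcounts: pp0:3 pp1:3 pp2:2 pp3:2 pp4:1 pp5:1
Op 6: fork(P2) -> P3. 6 ppages; refcounts: pp0:4 pp1:4 pp2:2 pp3:3 pp4:2 pp5:1
Op 7: write(P3, v0, 140). refcount(pp0)=4>1 -> COPY to pp6. 7 ppages; refcounts: pp0:3 pp1:4 pp2:2 pp3:3 pp4:2 pp5:1 pp6:1

Answer: 3 4 2 3 2 1 1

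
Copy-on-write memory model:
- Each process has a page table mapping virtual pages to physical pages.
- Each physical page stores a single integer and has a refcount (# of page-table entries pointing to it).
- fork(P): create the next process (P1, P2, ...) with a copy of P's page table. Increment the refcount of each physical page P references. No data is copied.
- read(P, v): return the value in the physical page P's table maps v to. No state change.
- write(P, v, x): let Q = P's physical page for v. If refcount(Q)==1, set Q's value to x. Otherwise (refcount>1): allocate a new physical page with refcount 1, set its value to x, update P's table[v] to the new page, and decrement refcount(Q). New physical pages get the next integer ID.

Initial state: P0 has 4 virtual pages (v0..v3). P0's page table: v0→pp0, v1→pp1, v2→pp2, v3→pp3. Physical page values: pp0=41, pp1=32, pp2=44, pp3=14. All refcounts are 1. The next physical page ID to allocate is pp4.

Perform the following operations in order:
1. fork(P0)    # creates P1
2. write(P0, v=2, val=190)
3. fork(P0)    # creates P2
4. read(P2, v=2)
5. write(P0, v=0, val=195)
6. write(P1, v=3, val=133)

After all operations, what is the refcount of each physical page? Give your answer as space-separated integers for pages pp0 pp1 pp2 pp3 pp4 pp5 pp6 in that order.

Op 1: fork(P0) -> P1. 4 ppages; refcounts: pp0:2 pp1:2 pp2:2 pp3:2
Op 2: write(P0, v2, 190). refcount(pp2)=2>1 -> COPY to pp4. 5 ppages; refcounts: pp0:2 pp1:2 pp2:1 pp3:2 pp4:1
Op 3: fork(P0) -> P2. 5 ppages; refcounts: pp0:3 pp1:3 pp2:1 pp3:3 pp4:2
Op 4: read(P2, v2) -> 190. No state change.
Op 5: write(P0, v0, 195). refcount(pp0)=3>1 -> COPY to pp5. 6 ppages; refcounts: pp0:2 pp1:3 pp2:1 pp3:3 pp4:2 pp5:1
Op 6: write(P1, v3, 133). refcount(pp3)=3>1 -> COPY to pp6. 7 ppages; refcounts: pp0:2 pp1:3 pp2:1 pp3:2 pp4:2 pp5:1 pp6:1

Answer: 2 3 1 2 2 1 1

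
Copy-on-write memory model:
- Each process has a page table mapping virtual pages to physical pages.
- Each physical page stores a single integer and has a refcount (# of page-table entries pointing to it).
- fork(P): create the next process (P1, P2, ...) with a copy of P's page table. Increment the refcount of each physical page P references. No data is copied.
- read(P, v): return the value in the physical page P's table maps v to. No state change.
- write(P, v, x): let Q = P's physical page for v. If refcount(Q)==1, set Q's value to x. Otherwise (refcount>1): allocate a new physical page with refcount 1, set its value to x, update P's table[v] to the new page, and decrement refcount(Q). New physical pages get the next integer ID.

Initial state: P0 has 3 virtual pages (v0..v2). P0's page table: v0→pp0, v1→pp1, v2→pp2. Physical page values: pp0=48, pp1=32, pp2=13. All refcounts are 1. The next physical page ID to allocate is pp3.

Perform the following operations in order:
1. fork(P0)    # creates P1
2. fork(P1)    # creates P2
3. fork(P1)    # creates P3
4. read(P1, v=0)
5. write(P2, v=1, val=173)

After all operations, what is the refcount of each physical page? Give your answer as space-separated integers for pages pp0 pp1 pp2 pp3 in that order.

Op 1: fork(P0) -> P1. 3 ppages; refcounts: pp0:2 pp1:2 pp2:2
Op 2: fork(P1) -> P2. 3 ppages; refcounts: pp0:3 pp1:3 pp2:3
Op 3: fork(P1) -> P3. 3 ppages; refcounts: pp0:4 pp1:4 pp2:4
Op 4: read(P1, v0) -> 48. No state change.
Op 5: write(P2, v1, 173). refcount(pp1)=4>1 -> COPY to pp3. 4 ppages; refcounts: pp0:4 pp1:3 pp2:4 pp3:1

Answer: 4 3 4 1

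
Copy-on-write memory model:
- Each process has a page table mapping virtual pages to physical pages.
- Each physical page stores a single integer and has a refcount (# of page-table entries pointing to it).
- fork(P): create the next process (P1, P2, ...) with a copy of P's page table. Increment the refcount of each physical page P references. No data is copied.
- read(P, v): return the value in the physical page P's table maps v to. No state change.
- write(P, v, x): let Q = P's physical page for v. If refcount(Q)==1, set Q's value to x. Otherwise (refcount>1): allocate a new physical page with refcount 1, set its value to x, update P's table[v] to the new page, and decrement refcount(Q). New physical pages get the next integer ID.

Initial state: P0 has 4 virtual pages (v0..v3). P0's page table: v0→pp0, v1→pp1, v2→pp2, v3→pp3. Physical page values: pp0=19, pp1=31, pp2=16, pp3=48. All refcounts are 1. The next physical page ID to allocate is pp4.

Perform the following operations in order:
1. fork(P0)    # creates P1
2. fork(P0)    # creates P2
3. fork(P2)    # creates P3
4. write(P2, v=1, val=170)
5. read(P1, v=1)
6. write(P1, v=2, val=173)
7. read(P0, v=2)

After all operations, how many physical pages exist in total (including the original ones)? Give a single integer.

Answer: 6

Derivation:
Op 1: fork(P0) -> P1. 4 ppages; refcounts: pp0:2 pp1:2 pp2:2 pp3:2
Op 2: fork(P0) -> P2. 4 ppages; refcounts: pp0:3 pp1:3 pp2:3 pp3:3
Op 3: fork(P2) -> P3. 4 ppages; refcounts: pp0:4 pp1:4 pp2:4 pp3:4
Op 4: write(P2, v1, 170). refcount(pp1)=4>1 -> COPY to pp4. 5 ppages; refcounts: pp0:4 pp1:3 pp2:4 pp3:4 pp4:1
Op 5: read(P1, v1) -> 31. No state change.
Op 6: write(P1, v2, 173). refcount(pp2)=4>1 -> COPY to pp5. 6 ppages; refcounts: pp0:4 pp1:3 pp2:3 pp3:4 pp4:1 pp5:1
Op 7: read(P0, v2) -> 16. No state change.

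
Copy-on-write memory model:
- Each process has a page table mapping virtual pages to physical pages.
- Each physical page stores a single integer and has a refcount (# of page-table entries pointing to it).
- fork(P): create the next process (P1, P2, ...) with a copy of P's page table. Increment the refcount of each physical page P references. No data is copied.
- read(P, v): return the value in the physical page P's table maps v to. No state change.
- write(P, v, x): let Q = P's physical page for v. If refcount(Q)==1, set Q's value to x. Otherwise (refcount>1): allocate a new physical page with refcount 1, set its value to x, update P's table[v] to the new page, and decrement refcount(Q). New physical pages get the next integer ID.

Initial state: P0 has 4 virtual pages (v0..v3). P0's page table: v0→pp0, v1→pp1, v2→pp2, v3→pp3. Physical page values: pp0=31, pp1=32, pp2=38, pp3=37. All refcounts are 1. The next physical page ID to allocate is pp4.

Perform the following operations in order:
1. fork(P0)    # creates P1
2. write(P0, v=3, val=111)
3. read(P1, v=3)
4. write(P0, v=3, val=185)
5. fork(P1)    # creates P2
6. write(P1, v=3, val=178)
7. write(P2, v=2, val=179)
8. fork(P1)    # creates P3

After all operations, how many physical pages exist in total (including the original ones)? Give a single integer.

Answer: 7

Derivation:
Op 1: fork(P0) -> P1. 4 ppages; refcounts: pp0:2 pp1:2 pp2:2 pp3:2
Op 2: write(P0, v3, 111). refcount(pp3)=2>1 -> COPY to pp4. 5 ppages; refcounts: pp0:2 pp1:2 pp2:2 pp3:1 pp4:1
Op 3: read(P1, v3) -> 37. No state change.
Op 4: write(P0, v3, 185). refcount(pp4)=1 -> write in place. 5 ppages; refcounts: pp0:2 pp1:2 pp2:2 pp3:1 pp4:1
Op 5: fork(P1) -> P2. 5 ppages; refcounts: pp0:3 pp1:3 pp2:3 pp3:2 pp4:1
Op 6: write(P1, v3, 178). refcount(pp3)=2>1 -> COPY to pp5. 6 ppages; refcounts: pp0:3 pp1:3 pp2:3 pp3:1 pp4:1 pp5:1
Op 7: write(P2, v2, 179). refcount(pp2)=3>1 -> COPY to pp6. 7 ppages; refcounts: pp0:3 pp1:3 pp2:2 pp3:1 pp4:1 pp5:1 pp6:1
Op 8: fork(P1) -> P3. 7 ppages; refcounts: pp0:4 pp1:4 pp2:3 pp3:1 pp4:1 pp5:2 pp6:1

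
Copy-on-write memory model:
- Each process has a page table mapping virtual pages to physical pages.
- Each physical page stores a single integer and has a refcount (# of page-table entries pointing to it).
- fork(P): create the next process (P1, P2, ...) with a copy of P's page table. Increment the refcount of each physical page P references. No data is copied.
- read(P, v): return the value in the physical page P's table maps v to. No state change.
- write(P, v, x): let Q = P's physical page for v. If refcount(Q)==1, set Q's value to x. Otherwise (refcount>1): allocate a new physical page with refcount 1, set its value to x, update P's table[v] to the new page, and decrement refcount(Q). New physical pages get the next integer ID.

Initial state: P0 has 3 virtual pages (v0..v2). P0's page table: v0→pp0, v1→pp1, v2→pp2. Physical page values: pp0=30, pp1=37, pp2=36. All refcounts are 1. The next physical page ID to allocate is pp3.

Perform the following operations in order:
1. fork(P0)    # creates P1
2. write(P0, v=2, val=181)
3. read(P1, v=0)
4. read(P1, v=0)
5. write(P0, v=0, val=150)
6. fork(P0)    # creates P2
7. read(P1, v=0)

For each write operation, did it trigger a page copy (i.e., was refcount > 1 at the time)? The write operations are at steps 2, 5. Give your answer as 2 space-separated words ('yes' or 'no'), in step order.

Op 1: fork(P0) -> P1. 3 ppages; refcounts: pp0:2 pp1:2 pp2:2
Op 2: write(P0, v2, 181). refcount(pp2)=2>1 -> COPY to pp3. 4 ppages; refcounts: pp0:2 pp1:2 pp2:1 pp3:1
Op 3: read(P1, v0) -> 30. No state change.
Op 4: read(P1, v0) -> 30. No state change.
Op 5: write(P0, v0, 150). refcount(pp0)=2>1 -> COPY to pp4. 5 ppages; refcounts: pp0:1 pp1:2 pp2:1 pp3:1 pp4:1
Op 6: fork(P0) -> P2. 5 ppages; refcounts: pp0:1 pp1:3 pp2:1 pp3:2 pp4:2
Op 7: read(P1, v0) -> 30. No state change.

yes yes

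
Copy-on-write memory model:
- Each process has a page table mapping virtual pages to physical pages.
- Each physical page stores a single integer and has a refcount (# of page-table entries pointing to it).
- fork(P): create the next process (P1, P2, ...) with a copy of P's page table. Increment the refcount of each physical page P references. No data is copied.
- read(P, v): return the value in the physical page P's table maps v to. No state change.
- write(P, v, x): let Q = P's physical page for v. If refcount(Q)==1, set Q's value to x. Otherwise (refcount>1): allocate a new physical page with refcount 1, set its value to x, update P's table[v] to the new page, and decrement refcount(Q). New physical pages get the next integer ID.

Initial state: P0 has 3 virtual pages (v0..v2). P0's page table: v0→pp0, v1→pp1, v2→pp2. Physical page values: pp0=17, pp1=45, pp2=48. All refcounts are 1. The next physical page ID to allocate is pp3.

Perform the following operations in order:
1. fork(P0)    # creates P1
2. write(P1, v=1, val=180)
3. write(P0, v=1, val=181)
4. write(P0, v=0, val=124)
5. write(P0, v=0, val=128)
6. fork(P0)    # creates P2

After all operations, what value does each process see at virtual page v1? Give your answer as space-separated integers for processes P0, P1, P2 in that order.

Answer: 181 180 181

Derivation:
Op 1: fork(P0) -> P1. 3 ppages; refcounts: pp0:2 pp1:2 pp2:2
Op 2: write(P1, v1, 180). refcount(pp1)=2>1 -> COPY to pp3. 4 ppages; refcounts: pp0:2 pp1:1 pp2:2 pp3:1
Op 3: write(P0, v1, 181). refcount(pp1)=1 -> write in place. 4 ppages; refcounts: pp0:2 pp1:1 pp2:2 pp3:1
Op 4: write(P0, v0, 124). refcount(pp0)=2>1 -> COPY to pp4. 5 ppages; refcounts: pp0:1 pp1:1 pp2:2 pp3:1 pp4:1
Op 5: write(P0, v0, 128). refcount(pp4)=1 -> write in place. 5 ppages; refcounts: pp0:1 pp1:1 pp2:2 pp3:1 pp4:1
Op 6: fork(P0) -> P2. 5 ppages; refcounts: pp0:1 pp1:2 pp2:3 pp3:1 pp4:2
P0: v1 -> pp1 = 181
P1: v1 -> pp3 = 180
P2: v1 -> pp1 = 181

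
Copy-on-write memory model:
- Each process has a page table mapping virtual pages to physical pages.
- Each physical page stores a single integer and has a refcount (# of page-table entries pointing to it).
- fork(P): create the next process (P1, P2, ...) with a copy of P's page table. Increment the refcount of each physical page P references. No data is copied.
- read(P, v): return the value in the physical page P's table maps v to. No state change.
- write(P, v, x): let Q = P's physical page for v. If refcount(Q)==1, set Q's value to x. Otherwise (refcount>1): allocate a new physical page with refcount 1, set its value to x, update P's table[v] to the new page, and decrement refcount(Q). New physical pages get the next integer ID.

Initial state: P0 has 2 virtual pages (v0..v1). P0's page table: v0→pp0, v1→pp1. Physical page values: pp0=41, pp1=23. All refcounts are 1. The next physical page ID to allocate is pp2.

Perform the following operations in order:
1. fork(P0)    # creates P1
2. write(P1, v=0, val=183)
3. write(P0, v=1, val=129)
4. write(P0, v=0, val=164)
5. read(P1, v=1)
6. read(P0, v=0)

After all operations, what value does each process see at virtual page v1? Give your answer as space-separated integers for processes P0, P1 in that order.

Answer: 129 23

Derivation:
Op 1: fork(P0) -> P1. 2 ppages; refcounts: pp0:2 pp1:2
Op 2: write(P1, v0, 183). refcount(pp0)=2>1 -> COPY to pp2. 3 ppages; refcounts: pp0:1 pp1:2 pp2:1
Op 3: write(P0, v1, 129). refcount(pp1)=2>1 -> COPY to pp3. 4 ppages; refcounts: pp0:1 pp1:1 pp2:1 pp3:1
Op 4: write(P0, v0, 164). refcount(pp0)=1 -> write in place. 4 ppages; refcounts: pp0:1 pp1:1 pp2:1 pp3:1
Op 5: read(P1, v1) -> 23. No state change.
Op 6: read(P0, v0) -> 164. No state change.
P0: v1 -> pp3 = 129
P1: v1 -> pp1 = 23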